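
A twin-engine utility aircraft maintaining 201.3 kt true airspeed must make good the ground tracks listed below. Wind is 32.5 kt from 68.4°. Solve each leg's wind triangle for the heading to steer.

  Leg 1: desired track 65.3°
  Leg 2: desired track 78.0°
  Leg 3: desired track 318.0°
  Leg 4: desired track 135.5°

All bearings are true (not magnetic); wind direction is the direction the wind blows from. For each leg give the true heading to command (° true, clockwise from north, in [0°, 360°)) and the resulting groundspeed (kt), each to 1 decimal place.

Leg 1: heading=65.8°, groundspeed=168.8 kt
Leg 2: heading=76.5°, groundspeed=169.2 kt
Leg 3: heading=326.7°, groundspeed=210.3 kt
Leg 4: heading=126.9°, groundspeed=186.4 kt

Leg 1: desired track 65.3°; wind correction +0.5° → command heading 65.8°, groundspeed 168.8 kt
Leg 2: desired track 78.0°; wind correction -1.5° → command heading 76.5°, groundspeed 169.2 kt
Leg 3: desired track 318.0°; wind correction +8.7° → command heading 326.7°, groundspeed 210.3 kt
Leg 4: desired track 135.5°; wind correction -8.6° → command heading 126.9°, groundspeed 186.4 kt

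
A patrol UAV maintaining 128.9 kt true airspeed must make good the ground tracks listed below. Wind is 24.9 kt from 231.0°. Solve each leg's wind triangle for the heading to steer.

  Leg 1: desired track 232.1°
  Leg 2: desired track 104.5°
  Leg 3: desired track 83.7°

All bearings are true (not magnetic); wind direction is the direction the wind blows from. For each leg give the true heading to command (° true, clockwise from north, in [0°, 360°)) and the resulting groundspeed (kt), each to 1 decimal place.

Leg 1: desired track 232.1°; wind correction -0.2° → command heading 231.9°, groundspeed 104.0 kt
Leg 2: desired track 104.5°; wind correction +8.9° → command heading 113.4°, groundspeed 142.1 kt
Leg 3: desired track 83.7°; wind correction +6.0° → command heading 89.7°, groundspeed 149.1 kt

Leg 1: heading=231.9°, groundspeed=104.0 kt
Leg 2: heading=113.4°, groundspeed=142.1 kt
Leg 3: heading=89.7°, groundspeed=149.1 kt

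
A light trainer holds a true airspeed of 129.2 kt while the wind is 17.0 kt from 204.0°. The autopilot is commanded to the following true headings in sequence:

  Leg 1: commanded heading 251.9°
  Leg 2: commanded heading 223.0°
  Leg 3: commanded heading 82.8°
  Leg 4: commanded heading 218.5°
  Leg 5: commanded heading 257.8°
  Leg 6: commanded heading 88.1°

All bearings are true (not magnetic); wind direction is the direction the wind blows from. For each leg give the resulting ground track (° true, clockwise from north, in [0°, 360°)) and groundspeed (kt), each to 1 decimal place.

Leg 1: heading 251.9°; drift +6.1° → track 258.0°, groundspeed 118.5 kt
Leg 2: heading 223.0°; drift +2.8° → track 225.8°, groundspeed 113.3 kt
Leg 3: heading 82.8°; drift -6.0° → track 76.8°, groundspeed 138.8 kt
Leg 4: heading 218.5°; drift +2.2° → track 220.7°, groundspeed 112.8 kt
Leg 5: heading 257.8°; drift +6.6° → track 264.4°, groundspeed 119.9 kt
Leg 6: heading 88.1°; drift -6.4° → track 81.7°, groundspeed 137.5 kt

Leg 1: track=258.0°, groundspeed=118.5 kt
Leg 2: track=225.8°, groundspeed=113.3 kt
Leg 3: track=76.8°, groundspeed=138.8 kt
Leg 4: track=220.7°, groundspeed=112.8 kt
Leg 5: track=264.4°, groundspeed=119.9 kt
Leg 6: track=81.7°, groundspeed=137.5 kt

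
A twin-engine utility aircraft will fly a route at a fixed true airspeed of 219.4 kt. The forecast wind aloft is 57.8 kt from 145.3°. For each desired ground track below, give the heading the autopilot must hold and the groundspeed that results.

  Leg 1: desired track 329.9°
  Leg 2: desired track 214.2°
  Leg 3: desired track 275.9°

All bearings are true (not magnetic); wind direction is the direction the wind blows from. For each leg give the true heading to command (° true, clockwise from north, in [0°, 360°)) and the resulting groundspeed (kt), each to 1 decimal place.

Leg 1: desired track 329.9°; wind correction +1.2° → command heading 331.1°, groundspeed 277.0 kt
Leg 2: desired track 214.2°; wind correction -14.2° → command heading 200.0°, groundspeed 191.9 kt
Leg 3: desired track 275.9°; wind correction -11.5° → command heading 264.4°, groundspeed 252.6 kt

Leg 1: heading=331.1°, groundspeed=277.0 kt
Leg 2: heading=200.0°, groundspeed=191.9 kt
Leg 3: heading=264.4°, groundspeed=252.6 kt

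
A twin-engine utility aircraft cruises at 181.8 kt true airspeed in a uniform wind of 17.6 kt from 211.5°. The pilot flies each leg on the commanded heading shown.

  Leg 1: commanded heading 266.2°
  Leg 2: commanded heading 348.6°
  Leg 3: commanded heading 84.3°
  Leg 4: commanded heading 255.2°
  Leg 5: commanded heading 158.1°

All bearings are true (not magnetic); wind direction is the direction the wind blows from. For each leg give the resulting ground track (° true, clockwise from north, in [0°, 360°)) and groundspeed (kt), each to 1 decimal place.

Leg 1: track=271.0°, groundspeed=172.2 kt
Leg 2: track=352.1°, groundspeed=195.1 kt
Leg 3: track=80.1°, groundspeed=193.0 kt
Leg 4: track=259.3°, groundspeed=169.5 kt
Leg 5: track=153.4°, groundspeed=171.9 kt

Leg 1: heading 266.2°; drift +4.8° → track 271.0°, groundspeed 172.2 kt
Leg 2: heading 348.6°; drift +3.5° → track 352.1°, groundspeed 195.1 kt
Leg 3: heading 84.3°; drift -4.2° → track 80.1°, groundspeed 193.0 kt
Leg 4: heading 255.2°; drift +4.1° → track 259.3°, groundspeed 169.5 kt
Leg 5: heading 158.1°; drift -4.7° → track 153.4°, groundspeed 171.9 kt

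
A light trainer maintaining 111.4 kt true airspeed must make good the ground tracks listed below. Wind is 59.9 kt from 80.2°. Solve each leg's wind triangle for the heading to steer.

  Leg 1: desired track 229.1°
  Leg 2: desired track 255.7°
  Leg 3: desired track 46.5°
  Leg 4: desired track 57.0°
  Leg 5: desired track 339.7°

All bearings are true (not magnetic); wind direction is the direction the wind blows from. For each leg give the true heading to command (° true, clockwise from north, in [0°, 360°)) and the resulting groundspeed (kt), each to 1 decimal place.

Leg 1: heading=213.0°, groundspeed=158.3 kt
Leg 2: heading=253.3°, groundspeed=171.0 kt
Leg 3: heading=63.9°, groundspeed=56.5 kt
Leg 4: heading=69.2°, groundspeed=53.8 kt
Leg 5: heading=11.6°, groundspeed=105.5 kt

Leg 1: desired track 229.1°; wind correction -16.1° → command heading 213.0°, groundspeed 158.3 kt
Leg 2: desired track 255.7°; wind correction -2.4° → command heading 253.3°, groundspeed 171.0 kt
Leg 3: desired track 46.5°; wind correction +17.4° → command heading 63.9°, groundspeed 56.5 kt
Leg 4: desired track 57.0°; wind correction +12.2° → command heading 69.2°, groundspeed 53.8 kt
Leg 5: desired track 339.7°; wind correction +31.9° → command heading 11.6°, groundspeed 105.5 kt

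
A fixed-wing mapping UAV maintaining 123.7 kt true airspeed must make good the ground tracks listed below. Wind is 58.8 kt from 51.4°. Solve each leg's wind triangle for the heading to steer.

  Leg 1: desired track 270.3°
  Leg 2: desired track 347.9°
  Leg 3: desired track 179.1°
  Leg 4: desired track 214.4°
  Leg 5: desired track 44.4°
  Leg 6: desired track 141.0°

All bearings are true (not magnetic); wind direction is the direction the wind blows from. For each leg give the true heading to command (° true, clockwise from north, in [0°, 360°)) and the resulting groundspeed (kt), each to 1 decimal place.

Leg 1: heading=287.7°, groundspeed=163.8 kt
Leg 2: heading=13.1°, groundspeed=85.7 kt
Leg 3: heading=157.0°, groundspeed=150.6 kt
Leg 4: heading=206.4°, groundspeed=178.7 kt
Leg 5: heading=47.7°, groundspeed=65.1 kt
Leg 6: heading=112.6°, groundspeed=108.4 kt

Leg 1: desired track 270.3°; wind correction +17.4° → command heading 287.7°, groundspeed 163.8 kt
Leg 2: desired track 347.9°; wind correction +25.2° → command heading 13.1°, groundspeed 85.7 kt
Leg 3: desired track 179.1°; wind correction -22.1° → command heading 157.0°, groundspeed 150.6 kt
Leg 4: desired track 214.4°; wind correction -8.0° → command heading 206.4°, groundspeed 178.7 kt
Leg 5: desired track 44.4°; wind correction +3.3° → command heading 47.7°, groundspeed 65.1 kt
Leg 6: desired track 141.0°; wind correction -28.4° → command heading 112.6°, groundspeed 108.4 kt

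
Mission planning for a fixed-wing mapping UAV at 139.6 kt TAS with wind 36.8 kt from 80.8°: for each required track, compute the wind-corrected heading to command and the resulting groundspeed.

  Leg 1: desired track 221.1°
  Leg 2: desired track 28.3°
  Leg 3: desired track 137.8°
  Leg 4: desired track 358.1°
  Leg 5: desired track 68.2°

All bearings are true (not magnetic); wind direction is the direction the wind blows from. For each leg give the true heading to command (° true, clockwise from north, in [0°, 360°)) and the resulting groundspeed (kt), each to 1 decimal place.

Leg 1: desired track 221.1°; wind correction -9.7° → command heading 211.4°, groundspeed 165.9 kt
Leg 2: desired track 28.3°; wind correction +12.1° → command heading 40.4°, groundspeed 114.1 kt
Leg 3: desired track 137.8°; wind correction -12.8° → command heading 125.0°, groundspeed 116.1 kt
Leg 4: desired track 358.1°; wind correction +15.2° → command heading 13.3°, groundspeed 130.1 kt
Leg 5: desired track 68.2°; wind correction +3.3° → command heading 71.5°, groundspeed 103.5 kt

Leg 1: heading=211.4°, groundspeed=165.9 kt
Leg 2: heading=40.4°, groundspeed=114.1 kt
Leg 3: heading=125.0°, groundspeed=116.1 kt
Leg 4: heading=13.3°, groundspeed=130.1 kt
Leg 5: heading=71.5°, groundspeed=103.5 kt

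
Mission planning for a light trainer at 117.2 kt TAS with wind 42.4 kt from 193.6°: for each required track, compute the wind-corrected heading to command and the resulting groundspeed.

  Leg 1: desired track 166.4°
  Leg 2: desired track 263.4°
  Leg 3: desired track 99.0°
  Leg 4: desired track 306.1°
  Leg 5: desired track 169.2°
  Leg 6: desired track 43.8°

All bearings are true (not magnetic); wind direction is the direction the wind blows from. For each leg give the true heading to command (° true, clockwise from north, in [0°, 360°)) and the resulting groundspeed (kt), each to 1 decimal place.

Leg 1: desired track 166.4°; wind correction +9.5° → command heading 175.9°, groundspeed 77.9 kt
Leg 2: desired track 263.4°; wind correction -19.8° → command heading 243.6°, groundspeed 95.6 kt
Leg 3: desired track 99.0°; wind correction +21.1° → command heading 120.1°, groundspeed 112.7 kt
Leg 4: desired track 306.1°; wind correction -19.5° → command heading 286.6°, groundspeed 126.7 kt
Leg 5: desired track 169.2°; wind correction +8.6° → command heading 177.8°, groundspeed 77.3 kt
Leg 6: desired track 43.8°; wind correction +10.5° → command heading 54.3°, groundspeed 151.9 kt

Leg 1: heading=175.9°, groundspeed=77.9 kt
Leg 2: heading=243.6°, groundspeed=95.6 kt
Leg 3: heading=120.1°, groundspeed=112.7 kt
Leg 4: heading=286.6°, groundspeed=126.7 kt
Leg 5: heading=177.8°, groundspeed=77.3 kt
Leg 6: heading=54.3°, groundspeed=151.9 kt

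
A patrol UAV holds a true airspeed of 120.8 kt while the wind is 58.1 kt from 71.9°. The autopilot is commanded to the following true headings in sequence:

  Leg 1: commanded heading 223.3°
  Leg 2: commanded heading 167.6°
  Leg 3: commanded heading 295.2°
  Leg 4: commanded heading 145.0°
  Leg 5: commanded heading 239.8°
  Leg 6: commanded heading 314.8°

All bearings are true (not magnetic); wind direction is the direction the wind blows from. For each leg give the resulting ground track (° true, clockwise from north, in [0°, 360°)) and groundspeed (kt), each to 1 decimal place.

Leg 1: track=232.5°, groundspeed=174.0 kt
Leg 2: track=192.1°, groundspeed=139.1 kt
Leg 3: track=281.5°, groundspeed=167.9 kt
Leg 4: track=173.1°, groundspeed=117.8 kt
Leg 5: track=243.7°, groundspeed=178.0 kt
Leg 6: track=295.4°, groundspeed=156.1 kt

Leg 1: heading 223.3°; drift +9.2° → track 232.5°, groundspeed 174.0 kt
Leg 2: heading 167.6°; drift +24.5° → track 192.1°, groundspeed 139.1 kt
Leg 3: heading 295.2°; drift -13.7° → track 281.5°, groundspeed 167.9 kt
Leg 4: heading 145.0°; drift +28.1° → track 173.1°, groundspeed 117.8 kt
Leg 5: heading 239.8°; drift +3.9° → track 243.7°, groundspeed 178.0 kt
Leg 6: heading 314.8°; drift -19.4° → track 295.4°, groundspeed 156.1 kt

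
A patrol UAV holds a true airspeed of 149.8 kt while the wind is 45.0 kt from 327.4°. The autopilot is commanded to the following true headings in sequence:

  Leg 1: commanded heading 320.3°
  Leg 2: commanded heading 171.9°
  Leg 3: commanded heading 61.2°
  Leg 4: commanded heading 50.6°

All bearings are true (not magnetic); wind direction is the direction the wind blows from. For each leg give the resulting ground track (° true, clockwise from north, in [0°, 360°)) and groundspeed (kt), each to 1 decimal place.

Leg 1: heading 320.3°; drift -3.0° → track 317.3°, groundspeed 105.3 kt
Leg 2: heading 171.9°; drift -5.6° → track 166.3°, groundspeed 191.7 kt
Leg 3: heading 61.2°; drift +16.4° → track 77.6°, groundspeed 159.2 kt
Leg 4: heading 50.6°; drift +17.2° → track 67.8°, groundspeed 151.2 kt

Leg 1: track=317.3°, groundspeed=105.3 kt
Leg 2: track=166.3°, groundspeed=191.7 kt
Leg 3: track=77.6°, groundspeed=159.2 kt
Leg 4: track=67.8°, groundspeed=151.2 kt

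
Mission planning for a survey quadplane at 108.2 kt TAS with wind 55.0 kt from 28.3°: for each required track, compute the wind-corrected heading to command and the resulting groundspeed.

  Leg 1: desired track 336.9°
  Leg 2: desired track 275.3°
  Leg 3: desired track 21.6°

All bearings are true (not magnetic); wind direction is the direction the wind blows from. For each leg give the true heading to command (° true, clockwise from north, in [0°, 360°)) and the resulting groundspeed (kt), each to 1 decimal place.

Leg 1: heading=0.3°, groundspeed=65.0 kt
Leg 2: heading=303.2°, groundspeed=117.1 kt
Leg 3: heading=25.0°, groundspeed=53.4 kt

Leg 1: desired track 336.9°; wind correction +23.4° → command heading 0.3°, groundspeed 65.0 kt
Leg 2: desired track 275.3°; wind correction +27.9° → command heading 303.2°, groundspeed 117.1 kt
Leg 3: desired track 21.6°; wind correction +3.4° → command heading 25.0°, groundspeed 53.4 kt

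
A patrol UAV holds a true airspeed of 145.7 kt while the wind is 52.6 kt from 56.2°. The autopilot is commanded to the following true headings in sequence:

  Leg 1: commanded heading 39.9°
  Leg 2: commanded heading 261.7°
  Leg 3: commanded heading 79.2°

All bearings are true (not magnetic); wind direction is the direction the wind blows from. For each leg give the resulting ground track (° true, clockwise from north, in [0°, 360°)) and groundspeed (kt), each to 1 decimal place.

Leg 1: heading 39.9°; drift -8.8° → track 31.1°, groundspeed 96.4 kt
Leg 2: heading 261.7°; drift -6.7° → track 255.0°, groundspeed 194.5 kt
Leg 3: heading 79.2°; drift +11.9° → track 91.1°, groundspeed 99.4 kt

Leg 1: track=31.1°, groundspeed=96.4 kt
Leg 2: track=255.0°, groundspeed=194.5 kt
Leg 3: track=91.1°, groundspeed=99.4 kt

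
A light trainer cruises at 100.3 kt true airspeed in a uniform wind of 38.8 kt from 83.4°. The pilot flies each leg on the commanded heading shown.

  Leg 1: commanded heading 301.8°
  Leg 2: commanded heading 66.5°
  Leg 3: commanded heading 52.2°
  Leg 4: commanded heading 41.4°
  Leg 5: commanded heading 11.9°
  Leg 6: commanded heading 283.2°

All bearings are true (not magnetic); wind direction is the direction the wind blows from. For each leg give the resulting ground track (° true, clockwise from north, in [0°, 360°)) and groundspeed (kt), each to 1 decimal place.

Leg 1: track=291.4°, groundspeed=132.9 kt
Leg 2: track=56.4°, groundspeed=64.2 kt
Leg 3: track=35.5°, groundspeed=70.1 kt
Leg 4: track=21.4°, groundspeed=76.0 kt
Leg 5: track=349.2°, groundspeed=95.4 kt
Leg 6: track=277.7°, groundspeed=137.4 kt

Leg 1: heading 301.8°; drift -10.4° → track 291.4°, groundspeed 132.9 kt
Leg 2: heading 66.5°; drift -10.1° → track 56.4°, groundspeed 64.2 kt
Leg 3: heading 52.2°; drift -16.7° → track 35.5°, groundspeed 70.1 kt
Leg 4: heading 41.4°; drift -20.0° → track 21.4°, groundspeed 76.0 kt
Leg 5: heading 11.9°; drift -22.7° → track 349.2°, groundspeed 95.4 kt
Leg 6: heading 283.2°; drift -5.5° → track 277.7°, groundspeed 137.4 kt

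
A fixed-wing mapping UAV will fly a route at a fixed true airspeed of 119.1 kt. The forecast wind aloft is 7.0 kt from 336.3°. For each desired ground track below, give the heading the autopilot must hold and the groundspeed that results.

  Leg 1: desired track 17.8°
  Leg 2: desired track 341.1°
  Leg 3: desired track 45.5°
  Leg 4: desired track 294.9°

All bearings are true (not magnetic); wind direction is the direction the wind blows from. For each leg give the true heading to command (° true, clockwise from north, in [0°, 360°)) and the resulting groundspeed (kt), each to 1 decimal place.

Leg 1: heading=15.6°, groundspeed=113.8 kt
Leg 2: heading=340.8°, groundspeed=112.1 kt
Leg 3: heading=42.4°, groundspeed=116.4 kt
Leg 4: heading=297.1°, groundspeed=113.8 kt

Leg 1: desired track 17.8°; wind correction -2.2° → command heading 15.6°, groundspeed 113.8 kt
Leg 2: desired track 341.1°; wind correction -0.3° → command heading 340.8°, groundspeed 112.1 kt
Leg 3: desired track 45.5°; wind correction -3.1° → command heading 42.4°, groundspeed 116.4 kt
Leg 4: desired track 294.9°; wind correction +2.2° → command heading 297.1°, groundspeed 113.8 kt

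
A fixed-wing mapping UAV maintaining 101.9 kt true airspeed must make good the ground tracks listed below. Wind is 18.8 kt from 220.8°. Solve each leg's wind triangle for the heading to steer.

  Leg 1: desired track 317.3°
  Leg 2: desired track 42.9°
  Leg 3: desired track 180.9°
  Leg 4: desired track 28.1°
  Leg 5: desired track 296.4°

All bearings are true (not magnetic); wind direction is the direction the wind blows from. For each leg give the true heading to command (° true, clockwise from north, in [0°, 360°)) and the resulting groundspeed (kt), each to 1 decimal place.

Leg 1: heading=306.7°, groundspeed=102.3 kt
Leg 2: heading=43.3°, groundspeed=120.7 kt
Leg 3: heading=187.7°, groundspeed=86.8 kt
Leg 4: heading=25.8°, groundspeed=120.2 kt
Leg 5: heading=286.1°, groundspeed=95.6 kt

Leg 1: desired track 317.3°; wind correction -10.6° → command heading 306.7°, groundspeed 102.3 kt
Leg 2: desired track 42.9°; wind correction +0.4° → command heading 43.3°, groundspeed 120.7 kt
Leg 3: desired track 180.9°; wind correction +6.8° → command heading 187.7°, groundspeed 86.8 kt
Leg 4: desired track 28.1°; wind correction -2.3° → command heading 25.8°, groundspeed 120.2 kt
Leg 5: desired track 296.4°; wind correction -10.3° → command heading 286.1°, groundspeed 95.6 kt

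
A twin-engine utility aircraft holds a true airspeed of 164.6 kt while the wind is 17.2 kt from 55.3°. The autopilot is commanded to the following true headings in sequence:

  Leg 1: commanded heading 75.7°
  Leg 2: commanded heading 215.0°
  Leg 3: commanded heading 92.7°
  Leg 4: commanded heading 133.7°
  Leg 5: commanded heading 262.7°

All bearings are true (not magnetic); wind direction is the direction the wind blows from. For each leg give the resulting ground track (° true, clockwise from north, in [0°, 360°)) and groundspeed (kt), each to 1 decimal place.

Leg 1: track=78.0°, groundspeed=148.6 kt
Leg 2: track=216.9°, groundspeed=180.8 kt
Leg 3: track=96.7°, groundspeed=151.3 kt
Leg 4: track=139.7°, groundspeed=162.0 kt
Leg 5: track=260.2°, groundspeed=180.0 kt

Leg 1: heading 75.7°; drift +2.3° → track 78.0°, groundspeed 148.6 kt
Leg 2: heading 215.0°; drift +1.9° → track 216.9°, groundspeed 180.8 kt
Leg 3: heading 92.7°; drift +4.0° → track 96.7°, groundspeed 151.3 kt
Leg 4: heading 133.7°; drift +6.0° → track 139.7°, groundspeed 162.0 kt
Leg 5: heading 262.7°; drift -2.5° → track 260.2°, groundspeed 180.0 kt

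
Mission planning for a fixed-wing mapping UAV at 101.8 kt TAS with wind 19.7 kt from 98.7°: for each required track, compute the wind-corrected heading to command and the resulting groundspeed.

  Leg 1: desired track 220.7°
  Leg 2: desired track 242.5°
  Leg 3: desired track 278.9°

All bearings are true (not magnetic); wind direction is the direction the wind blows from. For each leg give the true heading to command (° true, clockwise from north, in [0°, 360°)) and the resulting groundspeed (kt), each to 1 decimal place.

Leg 1: heading=211.3°, groundspeed=110.9 kt
Leg 2: heading=235.9°, groundspeed=117.0 kt
Leg 3: heading=278.9°, groundspeed=121.5 kt

Leg 1: desired track 220.7°; wind correction -9.4° → command heading 211.3°, groundspeed 110.9 kt
Leg 2: desired track 242.5°; wind correction -6.6° → command heading 235.9°, groundspeed 117.0 kt
Leg 3: desired track 278.9°; wind correction +0.0° → command heading 278.9°, groundspeed 121.5 kt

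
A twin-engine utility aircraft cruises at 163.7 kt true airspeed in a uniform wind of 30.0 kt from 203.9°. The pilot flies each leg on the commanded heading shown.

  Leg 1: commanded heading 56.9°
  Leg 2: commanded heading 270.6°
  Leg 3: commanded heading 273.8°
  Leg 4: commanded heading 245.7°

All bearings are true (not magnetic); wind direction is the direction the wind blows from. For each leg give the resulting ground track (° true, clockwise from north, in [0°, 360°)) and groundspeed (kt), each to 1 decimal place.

Leg 1: heading 56.9°; drift -4.9° → track 52.0°, groundspeed 189.6 kt
Leg 2: heading 270.6°; drift +10.3° → track 280.9°, groundspeed 154.3 kt
Leg 3: heading 273.8°; drift +10.4° → track 284.2°, groundspeed 156.0 kt
Leg 4: heading 245.7°; drift +8.1° → track 253.8°, groundspeed 142.7 kt

Leg 1: track=52.0°, groundspeed=189.6 kt
Leg 2: track=280.9°, groundspeed=154.3 kt
Leg 3: track=284.2°, groundspeed=156.0 kt
Leg 4: track=253.8°, groundspeed=142.7 kt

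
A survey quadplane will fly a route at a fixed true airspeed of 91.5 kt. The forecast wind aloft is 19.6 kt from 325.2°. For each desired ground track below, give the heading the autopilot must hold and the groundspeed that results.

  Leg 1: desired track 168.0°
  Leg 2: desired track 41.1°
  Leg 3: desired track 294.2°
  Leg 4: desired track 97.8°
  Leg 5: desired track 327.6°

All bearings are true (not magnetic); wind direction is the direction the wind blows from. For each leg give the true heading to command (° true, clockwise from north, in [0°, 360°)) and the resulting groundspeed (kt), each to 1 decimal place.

Leg 1: heading=172.8°, groundspeed=109.3 kt
Leg 2: heading=29.1°, groundspeed=84.7 kt
Leg 3: heading=300.5°, groundspeed=74.1 kt
Leg 4: heading=88.7°, groundspeed=103.6 kt
Leg 5: heading=327.1°, groundspeed=71.9 kt

Leg 1: desired track 168.0°; wind correction +4.8° → command heading 172.8°, groundspeed 109.3 kt
Leg 2: desired track 41.1°; wind correction -12.0° → command heading 29.1°, groundspeed 84.7 kt
Leg 3: desired track 294.2°; wind correction +6.3° → command heading 300.5°, groundspeed 74.1 kt
Leg 4: desired track 97.8°; wind correction -9.1° → command heading 88.7°, groundspeed 103.6 kt
Leg 5: desired track 327.6°; wind correction -0.5° → command heading 327.1°, groundspeed 71.9 kt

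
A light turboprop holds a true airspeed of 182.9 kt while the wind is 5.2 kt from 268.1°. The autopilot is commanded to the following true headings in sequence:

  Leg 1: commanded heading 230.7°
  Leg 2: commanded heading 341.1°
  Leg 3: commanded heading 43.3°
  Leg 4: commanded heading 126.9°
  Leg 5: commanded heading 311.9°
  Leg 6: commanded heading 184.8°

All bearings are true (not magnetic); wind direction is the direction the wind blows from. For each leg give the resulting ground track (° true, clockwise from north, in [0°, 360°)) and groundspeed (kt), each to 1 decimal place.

Leg 1: track=229.7°, groundspeed=178.8 kt
Leg 2: track=342.7°, groundspeed=181.4 kt
Leg 3: track=44.4°, groundspeed=186.6 kt
Leg 4: track=125.9°, groundspeed=187.0 kt
Leg 5: track=313.1°, groundspeed=179.2 kt
Leg 6: track=183.2°, groundspeed=182.4 kt

Leg 1: heading 230.7°; drift -1.0° → track 229.7°, groundspeed 178.8 kt
Leg 2: heading 341.1°; drift +1.6° → track 342.7°, groundspeed 181.4 kt
Leg 3: heading 43.3°; drift +1.1° → track 44.4°, groundspeed 186.6 kt
Leg 4: heading 126.9°; drift -1.0° → track 125.9°, groundspeed 187.0 kt
Leg 5: heading 311.9°; drift +1.2° → track 313.1°, groundspeed 179.2 kt
Leg 6: heading 184.8°; drift -1.6° → track 183.2°, groundspeed 182.4 kt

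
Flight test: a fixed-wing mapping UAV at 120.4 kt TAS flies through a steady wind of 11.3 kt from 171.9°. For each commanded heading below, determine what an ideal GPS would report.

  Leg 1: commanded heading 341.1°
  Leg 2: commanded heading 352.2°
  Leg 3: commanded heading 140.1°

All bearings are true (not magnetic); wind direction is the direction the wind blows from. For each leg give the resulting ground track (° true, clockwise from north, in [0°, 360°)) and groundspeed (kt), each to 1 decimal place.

Leg 1: heading 341.1°; drift +0.9° → track 342.0°, groundspeed 131.5 kt
Leg 2: heading 352.2°; drift +0.0° → track 352.2°, groundspeed 131.7 kt
Leg 3: heading 140.1°; drift -3.1° → track 137.0°, groundspeed 111.0 kt

Leg 1: track=342.0°, groundspeed=131.5 kt
Leg 2: track=352.2°, groundspeed=131.7 kt
Leg 3: track=137.0°, groundspeed=111.0 kt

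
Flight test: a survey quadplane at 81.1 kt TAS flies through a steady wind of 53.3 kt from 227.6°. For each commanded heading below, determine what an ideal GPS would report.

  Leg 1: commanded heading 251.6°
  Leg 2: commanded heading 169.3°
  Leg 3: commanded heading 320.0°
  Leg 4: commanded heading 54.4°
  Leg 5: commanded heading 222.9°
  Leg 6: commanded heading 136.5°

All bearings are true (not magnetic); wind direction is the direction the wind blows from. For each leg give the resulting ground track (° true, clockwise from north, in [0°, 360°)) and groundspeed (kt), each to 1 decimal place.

Leg 1: heading 251.6°; drift +33.8° → track 285.4°, groundspeed 39.0 kt
Leg 2: heading 169.3°; drift -40.5° → track 128.8°, groundspeed 69.8 kt
Leg 3: heading 320.0°; drift +32.6° → track 352.6°, groundspeed 98.9 kt
Leg 4: heading 54.4°; drift -2.7° → track 51.7°, groundspeed 134.2 kt
Leg 5: heading 222.9°; drift -8.9° → track 214.0°, groundspeed 28.3 kt
Leg 6: heading 136.5°; drift -33.0° → track 103.5°, groundspeed 97.9 kt

Leg 1: track=285.4°, groundspeed=39.0 kt
Leg 2: track=128.8°, groundspeed=69.8 kt
Leg 3: track=352.6°, groundspeed=98.9 kt
Leg 4: track=51.7°, groundspeed=134.2 kt
Leg 5: track=214.0°, groundspeed=28.3 kt
Leg 6: track=103.5°, groundspeed=97.9 kt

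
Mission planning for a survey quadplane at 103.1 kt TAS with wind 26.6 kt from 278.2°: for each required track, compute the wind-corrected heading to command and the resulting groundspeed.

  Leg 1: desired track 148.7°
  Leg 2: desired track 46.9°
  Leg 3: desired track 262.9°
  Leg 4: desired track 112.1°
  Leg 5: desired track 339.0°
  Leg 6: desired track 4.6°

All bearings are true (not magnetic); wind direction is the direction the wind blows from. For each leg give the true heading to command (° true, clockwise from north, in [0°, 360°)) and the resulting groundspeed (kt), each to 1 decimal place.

Leg 1: desired track 148.7°; wind correction +11.5° → command heading 160.2°, groundspeed 118.0 kt
Leg 2: desired track 46.9°; wind correction -11.6° → command heading 35.3°, groundspeed 117.6 kt
Leg 3: desired track 262.9°; wind correction +3.9° → command heading 266.8°, groundspeed 77.2 kt
Leg 4: desired track 112.1°; wind correction +3.6° → command heading 115.7°, groundspeed 128.7 kt
Leg 5: desired track 339.0°; wind correction -13.0° → command heading 326.0°, groundspeed 87.5 kt
Leg 6: desired track 4.6°; wind correction -14.9° → command heading 349.7°, groundspeed 98.0 kt

Leg 1: heading=160.2°, groundspeed=118.0 kt
Leg 2: heading=35.3°, groundspeed=117.6 kt
Leg 3: heading=266.8°, groundspeed=77.2 kt
Leg 4: heading=115.7°, groundspeed=128.7 kt
Leg 5: heading=326.0°, groundspeed=87.5 kt
Leg 6: heading=349.7°, groundspeed=98.0 kt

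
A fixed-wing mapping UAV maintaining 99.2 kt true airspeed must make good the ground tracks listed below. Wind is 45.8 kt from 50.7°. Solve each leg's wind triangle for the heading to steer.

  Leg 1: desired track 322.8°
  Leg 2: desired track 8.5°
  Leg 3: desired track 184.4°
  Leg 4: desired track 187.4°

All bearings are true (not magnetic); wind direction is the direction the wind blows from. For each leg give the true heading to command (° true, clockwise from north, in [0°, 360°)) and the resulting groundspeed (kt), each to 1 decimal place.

Leg 1: desired track 322.8°; wind correction +27.5° → command heading 350.3°, groundspeed 86.3 kt
Leg 2: desired track 8.5°; wind correction +18.1° → command heading 26.6°, groundspeed 60.4 kt
Leg 3: desired track 184.4°; wind correction -19.5° → command heading 164.9°, groundspeed 125.2 kt
Leg 4: desired track 187.4°; wind correction -18.5° → command heading 168.9°, groundspeed 127.4 kt

Leg 1: heading=350.3°, groundspeed=86.3 kt
Leg 2: heading=26.6°, groundspeed=60.4 kt
Leg 3: heading=164.9°, groundspeed=125.2 kt
Leg 4: heading=168.9°, groundspeed=127.4 kt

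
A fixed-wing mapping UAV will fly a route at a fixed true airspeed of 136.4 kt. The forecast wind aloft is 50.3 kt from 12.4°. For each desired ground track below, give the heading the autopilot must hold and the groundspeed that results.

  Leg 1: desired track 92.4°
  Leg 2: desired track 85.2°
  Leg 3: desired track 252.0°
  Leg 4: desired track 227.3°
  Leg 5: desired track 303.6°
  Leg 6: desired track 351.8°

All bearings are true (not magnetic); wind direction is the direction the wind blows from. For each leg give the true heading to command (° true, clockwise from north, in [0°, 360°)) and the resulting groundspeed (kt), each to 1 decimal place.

Leg 1: heading=71.1°, groundspeed=118.4 kt
Leg 2: heading=64.6°, groundspeed=112.8 kt
Leg 3: heading=270.5°, groundspeed=154.8 kt
Leg 4: heading=239.5°, groundspeed=174.6 kt
Leg 5: heading=323.7°, groundspeed=109.9 kt
Leg 6: heading=359.3°, groundspeed=88.2 kt

Leg 1: desired track 92.4°; wind correction -21.3° → command heading 71.1°, groundspeed 118.4 kt
Leg 2: desired track 85.2°; wind correction -20.6° → command heading 64.6°, groundspeed 112.8 kt
Leg 3: desired track 252.0°; wind correction +18.5° → command heading 270.5°, groundspeed 154.8 kt
Leg 4: desired track 227.3°; wind correction +12.2° → command heading 239.5°, groundspeed 174.6 kt
Leg 5: desired track 303.6°; wind correction +20.1° → command heading 323.7°, groundspeed 109.9 kt
Leg 6: desired track 351.8°; wind correction +7.5° → command heading 359.3°, groundspeed 88.2 kt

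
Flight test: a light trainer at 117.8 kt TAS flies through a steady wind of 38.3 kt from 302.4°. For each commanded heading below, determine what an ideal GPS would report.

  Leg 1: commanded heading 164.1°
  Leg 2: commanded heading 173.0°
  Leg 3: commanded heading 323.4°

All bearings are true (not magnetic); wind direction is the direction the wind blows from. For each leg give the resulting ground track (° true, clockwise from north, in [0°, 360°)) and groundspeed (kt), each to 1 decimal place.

Leg 1: track=154.2°, groundspeed=148.6 kt
Leg 2: track=161.2°, groundspeed=145.2 kt
Leg 3: track=332.9°, groundspeed=83.2 kt

Leg 1: heading 164.1°; drift -9.9° → track 154.2°, groundspeed 148.6 kt
Leg 2: heading 173.0°; drift -11.8° → track 161.2°, groundspeed 145.2 kt
Leg 3: heading 323.4°; drift +9.5° → track 332.9°, groundspeed 83.2 kt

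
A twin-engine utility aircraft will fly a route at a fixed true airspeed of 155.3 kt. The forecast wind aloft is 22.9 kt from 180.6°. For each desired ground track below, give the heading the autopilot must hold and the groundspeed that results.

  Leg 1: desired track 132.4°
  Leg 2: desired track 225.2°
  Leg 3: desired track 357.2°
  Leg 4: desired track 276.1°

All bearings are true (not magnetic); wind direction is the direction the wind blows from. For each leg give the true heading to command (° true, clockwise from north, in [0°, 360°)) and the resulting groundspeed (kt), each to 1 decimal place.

Leg 1: heading=138.7°, groundspeed=139.1 kt
Leg 2: heading=219.3°, groundspeed=138.2 kt
Leg 3: heading=356.7°, groundspeed=178.2 kt
Leg 4: heading=267.7°, groundspeed=155.8 kt

Leg 1: desired track 132.4°; wind correction +6.3° → command heading 138.7°, groundspeed 139.1 kt
Leg 2: desired track 225.2°; wind correction -5.9° → command heading 219.3°, groundspeed 138.2 kt
Leg 3: desired track 357.2°; wind correction -0.5° → command heading 356.7°, groundspeed 178.2 kt
Leg 4: desired track 276.1°; wind correction -8.4° → command heading 267.7°, groundspeed 155.8 kt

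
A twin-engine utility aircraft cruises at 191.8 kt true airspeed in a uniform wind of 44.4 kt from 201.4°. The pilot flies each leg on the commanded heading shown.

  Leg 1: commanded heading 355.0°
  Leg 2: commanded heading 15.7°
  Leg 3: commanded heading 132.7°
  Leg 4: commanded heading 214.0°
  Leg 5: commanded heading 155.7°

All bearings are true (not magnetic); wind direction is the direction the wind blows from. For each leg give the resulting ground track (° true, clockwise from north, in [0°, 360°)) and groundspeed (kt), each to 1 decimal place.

Leg 1: heading 355.0°; drift +4.9° → track 359.9°, groundspeed 232.4 kt
Leg 2: heading 15.7°; drift +1.1° → track 16.8°, groundspeed 236.0 kt
Leg 3: heading 132.7°; drift -13.3° → track 119.4°, groundspeed 180.5 kt
Leg 4: heading 214.0°; drift +3.7° → track 217.7°, groundspeed 148.8 kt
Leg 5: heading 155.7°; drift -11.2° → track 144.5°, groundspeed 163.9 kt

Leg 1: track=359.9°, groundspeed=232.4 kt
Leg 2: track=16.8°, groundspeed=236.0 kt
Leg 3: track=119.4°, groundspeed=180.5 kt
Leg 4: track=217.7°, groundspeed=148.8 kt
Leg 5: track=144.5°, groundspeed=163.9 kt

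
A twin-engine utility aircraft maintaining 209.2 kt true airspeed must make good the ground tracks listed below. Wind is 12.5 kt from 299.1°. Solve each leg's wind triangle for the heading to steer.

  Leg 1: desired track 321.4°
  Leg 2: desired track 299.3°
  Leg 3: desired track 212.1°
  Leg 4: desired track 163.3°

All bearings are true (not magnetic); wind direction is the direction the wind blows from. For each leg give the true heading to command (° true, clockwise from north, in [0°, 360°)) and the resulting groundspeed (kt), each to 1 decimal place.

Leg 1: heading=320.1°, groundspeed=197.6 kt
Leg 2: heading=299.3°, groundspeed=196.7 kt
Leg 3: heading=215.5°, groundspeed=208.2 kt
Leg 4: heading=165.7°, groundspeed=218.0 kt

Leg 1: desired track 321.4°; wind correction -1.3° → command heading 320.1°, groundspeed 197.6 kt
Leg 2: desired track 299.3°; wind correction +0.0° → command heading 299.3°, groundspeed 196.7 kt
Leg 3: desired track 212.1°; wind correction +3.4° → command heading 215.5°, groundspeed 208.2 kt
Leg 4: desired track 163.3°; wind correction +2.4° → command heading 165.7°, groundspeed 218.0 kt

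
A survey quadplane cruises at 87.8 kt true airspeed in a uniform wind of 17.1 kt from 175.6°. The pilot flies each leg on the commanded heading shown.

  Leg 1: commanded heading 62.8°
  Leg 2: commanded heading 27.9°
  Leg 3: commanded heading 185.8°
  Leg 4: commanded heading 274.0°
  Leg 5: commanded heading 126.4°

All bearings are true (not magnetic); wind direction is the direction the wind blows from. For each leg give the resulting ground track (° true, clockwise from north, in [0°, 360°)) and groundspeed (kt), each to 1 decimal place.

Leg 1: track=53.3°, groundspeed=95.7 kt
Leg 2: track=22.8°, groundspeed=102.7 kt
Leg 3: track=188.2°, groundspeed=71.0 kt
Leg 4: track=284.6°, groundspeed=91.9 kt
Leg 5: track=116.8°, groundspeed=77.7 kt

Leg 1: heading 62.8°; drift -9.5° → track 53.3°, groundspeed 95.7 kt
Leg 2: heading 27.9°; drift -5.1° → track 22.8°, groundspeed 102.7 kt
Leg 3: heading 185.8°; drift +2.4° → track 188.2°, groundspeed 71.0 kt
Leg 4: heading 274.0°; drift +10.6° → track 284.6°, groundspeed 91.9 kt
Leg 5: heading 126.4°; drift -9.6° → track 116.8°, groundspeed 77.7 kt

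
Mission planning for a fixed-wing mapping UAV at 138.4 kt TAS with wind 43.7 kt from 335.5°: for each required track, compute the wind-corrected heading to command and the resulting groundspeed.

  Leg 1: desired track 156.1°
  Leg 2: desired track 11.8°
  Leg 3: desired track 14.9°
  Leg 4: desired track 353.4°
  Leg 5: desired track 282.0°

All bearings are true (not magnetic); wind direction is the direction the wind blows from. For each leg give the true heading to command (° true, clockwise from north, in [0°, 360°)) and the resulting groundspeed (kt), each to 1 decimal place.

Leg 1: desired track 156.1°; wind correction +0.2° → command heading 156.3°, groundspeed 182.1 kt
Leg 2: desired track 11.8°; wind correction -10.8° → command heading 1.0°, groundspeed 100.7 kt
Leg 3: desired track 14.9°; wind correction -11.6° → command heading 3.3°, groundspeed 101.8 kt
Leg 4: desired track 353.4°; wind correction -5.6° → command heading 347.8°, groundspeed 96.2 kt
Leg 5: desired track 282.0°; wind correction +14.7° → command heading 296.7°, groundspeed 107.9 kt

Leg 1: heading=156.3°, groundspeed=182.1 kt
Leg 2: heading=1.0°, groundspeed=100.7 kt
Leg 3: heading=3.3°, groundspeed=101.8 kt
Leg 4: heading=347.8°, groundspeed=96.2 kt
Leg 5: heading=296.7°, groundspeed=107.9 kt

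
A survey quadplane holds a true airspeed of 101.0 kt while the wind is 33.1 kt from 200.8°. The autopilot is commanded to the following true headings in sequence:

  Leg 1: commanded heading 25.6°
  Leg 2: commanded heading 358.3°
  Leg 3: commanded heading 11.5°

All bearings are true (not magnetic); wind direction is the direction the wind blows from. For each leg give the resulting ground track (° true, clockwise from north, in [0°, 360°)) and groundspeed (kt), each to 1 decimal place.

Leg 1: track=24.4°, groundspeed=134.0 kt
Leg 2: track=3.8°, groundspeed=132.2 kt
Leg 3: track=13.8°, groundspeed=133.8 kt

Leg 1: heading 25.6°; drift -1.2° → track 24.4°, groundspeed 134.0 kt
Leg 2: heading 358.3°; drift +5.5° → track 3.8°, groundspeed 132.2 kt
Leg 3: heading 11.5°; drift +2.3° → track 13.8°, groundspeed 133.8 kt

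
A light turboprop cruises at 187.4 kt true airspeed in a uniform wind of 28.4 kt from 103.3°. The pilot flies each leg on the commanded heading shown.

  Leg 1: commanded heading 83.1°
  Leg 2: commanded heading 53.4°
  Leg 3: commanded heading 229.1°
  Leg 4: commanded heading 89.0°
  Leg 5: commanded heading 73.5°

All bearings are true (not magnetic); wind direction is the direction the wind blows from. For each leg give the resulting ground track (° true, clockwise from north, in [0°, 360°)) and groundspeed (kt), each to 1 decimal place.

Leg 1: track=79.6°, groundspeed=161.0 kt
Leg 2: track=46.1°, groundspeed=170.5 kt
Leg 3: track=235.5°, groundspeed=205.3 kt
Leg 4: track=86.5°, groundspeed=160.0 kt
Leg 5: track=68.5°, groundspeed=163.4 kt

Leg 1: heading 83.1°; drift -3.5° → track 79.6°, groundspeed 161.0 kt
Leg 2: heading 53.4°; drift -7.3° → track 46.1°, groundspeed 170.5 kt
Leg 3: heading 229.1°; drift +6.4° → track 235.5°, groundspeed 205.3 kt
Leg 4: heading 89.0°; drift -2.5° → track 86.5°, groundspeed 160.0 kt
Leg 5: heading 73.5°; drift -5.0° → track 68.5°, groundspeed 163.4 kt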